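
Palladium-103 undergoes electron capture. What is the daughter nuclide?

Rh-103

Electron capture: mass number changes by +0, atomic number by -1.
A: 103 = 103; Z: 46 − 1 = 45.
Z = 45 is rhodium, so the daughter is rhodium-103.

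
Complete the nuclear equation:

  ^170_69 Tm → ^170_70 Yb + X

Conserve mass number: 170 = 170 + A, so A = 0.
Conserve atomic number: 69 = 70 + Z, so Z = -1.
A = 0 and Z = -1 is ^0_-1 e — a beta-minus particle.

beta-minus particle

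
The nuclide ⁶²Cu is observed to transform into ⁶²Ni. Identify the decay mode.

ΔA = 62 − 62 = 0; ΔZ = 28 − 29 = -1.
A is unchanged and Z drops by 1 — a proton has become a neutron (β⁺ emission or electron capture).

beta-plus decay or electron capture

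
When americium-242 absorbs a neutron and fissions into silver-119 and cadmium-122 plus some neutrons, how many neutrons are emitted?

2

Conserve mass number: 243 = 119 + 122 + k, so k = 243 − 241 = 2.
Check atomic number: 95 = 47 + 48 + 0 = 95. ✓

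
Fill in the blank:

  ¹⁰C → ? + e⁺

Conserve mass number: 10 = A + 0, so A = 10.
Conserve atomic number: 6 = Z + 1, so Z = 5.
Z = 5 is boron, so the species is ¹⁰B.

B-10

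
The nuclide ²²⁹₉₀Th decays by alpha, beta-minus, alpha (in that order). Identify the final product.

Fr-221

Start: (A, Z) = (229, 90).
After α: (225, 88).
After β⁻: (225, 89).
After α: (221, 87).
Z = 87 is francium.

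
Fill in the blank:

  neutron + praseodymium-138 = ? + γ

Pr-139

Conserve mass number: 1 + 138 = A + 0, so A = 139.
Conserve atomic number: 0 + 59 = Z + 0, so Z = 59.
Z = 59 is praseodymium, so the species is praseodymium-139.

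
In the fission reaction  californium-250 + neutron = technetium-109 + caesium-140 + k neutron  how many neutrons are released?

Conserve mass number: 251 = 109 + 140 + k, so k = 251 − 249 = 2.
Check atomic number: 98 = 43 + 55 + 0 = 98. ✓

2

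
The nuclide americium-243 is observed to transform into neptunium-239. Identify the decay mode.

alpha decay

ΔA = 239 − 243 = -4; ΔZ = 93 − 95 = -2.
A drops by 4 and Z drops by 2 — the signature of alpha emission.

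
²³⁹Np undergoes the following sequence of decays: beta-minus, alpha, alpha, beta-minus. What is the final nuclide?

Pa-231

Start: (A, Z) = (239, 93).
After β⁻: (239, 94).
After α: (235, 92).
After α: (231, 90).
After β⁻: (231, 91).
Z = 91 is protactinium.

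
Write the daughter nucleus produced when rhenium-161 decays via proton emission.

Proton emission: mass number changes by -1, atomic number by -1.
A: 161 − 1 = 160; Z: 75 − 1 = 74.
Z = 74 is tungsten, so the daughter is tungsten-160.

W-160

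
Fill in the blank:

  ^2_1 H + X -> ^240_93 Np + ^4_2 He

Conserve mass number: 2 + A = 240 + 4, so A = 242.
Conserve atomic number: 1 + Z = 93 + 2, so Z = 94.
Z = 94 is plutonium, so the species is ^242_94 Pu.

Pu-242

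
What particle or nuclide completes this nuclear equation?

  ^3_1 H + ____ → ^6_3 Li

Conserve mass number: 3 + A = 6, so A = 3.
Conserve atomic number: 1 + Z = 3, so Z = 2.
Z = 2 is helium, so the species is ^3_2 He.

He-3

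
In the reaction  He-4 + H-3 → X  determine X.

Conserve mass number: 4 + 3 = A, so A = 7.
Conserve atomic number: 2 + 1 = Z, so Z = 3.
Z = 3 is lithium, so the species is Li-7.

Li-7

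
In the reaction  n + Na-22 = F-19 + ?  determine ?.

Conserve mass number: 1 + 22 = 19 + A, so A = 4.
Conserve atomic number: 0 + 11 = 9 + Z, so Z = 2.
A = 4 and Z = 2 is He-4 — an alpha particle.

alpha particle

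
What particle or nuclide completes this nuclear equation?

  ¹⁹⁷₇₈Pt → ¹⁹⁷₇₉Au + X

Conserve mass number: 197 = 197 + A, so A = 0.
Conserve atomic number: 78 = 79 + Z, so Z = -1.
A = 0 and Z = -1 is ⁰₋₁e — a beta-minus particle.

beta-minus particle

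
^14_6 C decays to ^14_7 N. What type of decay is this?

ΔA = 14 − 14 = 0; ΔZ = 7 − 6 = +1.
A is unchanged and Z rises by 1 — a neutron has become a proton (β⁻ decay).

beta-minus decay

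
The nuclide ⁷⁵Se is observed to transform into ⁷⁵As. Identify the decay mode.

beta-plus decay or electron capture

ΔA = 75 − 75 = 0; ΔZ = 33 − 34 = -1.
A is unchanged and Z drops by 1 — a proton has become a neutron (β⁺ emission or electron capture).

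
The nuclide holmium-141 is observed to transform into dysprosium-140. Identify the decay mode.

proton emission

ΔA = 140 − 141 = -1; ΔZ = 66 − 67 = -1.
A drops by 1 and Z drops by 1 — a proton was emitted.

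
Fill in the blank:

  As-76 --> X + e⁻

Conserve mass number: 76 = A + 0, so A = 76.
Conserve atomic number: 33 = Z − 1, so Z = 34.
Z = 34 is selenium, so the species is Se-76.

Se-76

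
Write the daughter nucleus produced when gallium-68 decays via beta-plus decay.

Zn-68

Beta-plus decay: mass number changes by +0, atomic number by -1.
A: 68 = 68; Z: 31 − 1 = 30.
Z = 30 is zinc, so the daughter is zinc-68.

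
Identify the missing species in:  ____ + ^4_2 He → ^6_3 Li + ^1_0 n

Conserve mass number: A + 4 = 6 + 1, so A = 3.
Conserve atomic number: Z + 2 = 3 + 0, so Z = 1.
A = 3 and Z = 1 is ^3_1 H — a triton.

triton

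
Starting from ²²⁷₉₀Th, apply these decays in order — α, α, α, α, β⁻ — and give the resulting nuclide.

Bi-211

Start: (A, Z) = (227, 90).
After α: (223, 88).
After α: (219, 86).
After α: (215, 84).
After α: (211, 82).
After β⁻: (211, 83).
Z = 83 is bismuth.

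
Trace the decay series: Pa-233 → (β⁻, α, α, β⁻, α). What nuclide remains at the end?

Fr-221

Start: (A, Z) = (233, 91).
After β⁻: (233, 92).
After α: (229, 90).
After α: (225, 88).
After β⁻: (225, 89).
After α: (221, 87).
Z = 87 is francium.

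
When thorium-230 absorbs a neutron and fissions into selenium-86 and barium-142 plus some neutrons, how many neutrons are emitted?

Conserve mass number: 231 = 86 + 142 + k, so k = 231 − 228 = 3.
Check atomic number: 90 = 34 + 56 + 0 = 90. ✓

3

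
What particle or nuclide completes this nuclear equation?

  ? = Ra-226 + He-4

Conserve mass number: A = 226 + 4, so A = 230.
Conserve atomic number: Z = 88 + 2, so Z = 90.
Z = 90 is thorium, so the species is Th-230.

Th-230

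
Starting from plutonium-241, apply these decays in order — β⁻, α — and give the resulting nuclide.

Np-237

Start: (A, Z) = (241, 94).
After β⁻: (241, 95).
After α: (237, 93).
Z = 93 is neptunium.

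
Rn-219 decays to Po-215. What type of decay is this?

alpha decay

ΔA = 215 − 219 = -4; ΔZ = 84 − 86 = -2.
A drops by 4 and Z drops by 2 — the signature of alpha emission.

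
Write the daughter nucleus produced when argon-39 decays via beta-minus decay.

K-39

Beta-minus decay: mass number changes by +0, atomic number by +1.
A: 39 = 39; Z: 18 + 1 = 19.
Z = 19 is potassium, so the daughter is potassium-39.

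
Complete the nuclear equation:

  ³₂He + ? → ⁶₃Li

Conserve mass number: 3 + A = 6, so A = 3.
Conserve atomic number: 2 + Z = 3, so Z = 1.
A = 3 and Z = 1 is ³₁H — a triton.

triton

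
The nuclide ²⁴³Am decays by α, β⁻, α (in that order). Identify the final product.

U-235

Start: (A, Z) = (243, 95).
After α: (239, 93).
After β⁻: (239, 94).
After α: (235, 92).
Z = 92 is uranium.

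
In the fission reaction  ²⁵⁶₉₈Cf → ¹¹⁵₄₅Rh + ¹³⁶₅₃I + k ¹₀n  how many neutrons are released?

Conserve mass number: 256 = 115 + 136 + k, so k = 256 − 251 = 5.
Check atomic number: 98 = 45 + 53 + 0 = 98. ✓

5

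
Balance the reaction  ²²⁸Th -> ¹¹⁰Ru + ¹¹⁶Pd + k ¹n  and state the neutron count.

Conserve mass number: 228 = 110 + 116 + k, so k = 228 − 226 = 2.
Check atomic number: 90 = 44 + 46 + 0 = 90. ✓

2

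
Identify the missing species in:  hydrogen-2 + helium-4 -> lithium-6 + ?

Conserve mass number: 2 + 4 = 6 + A, so A = 0.
Conserve atomic number: 1 + 2 = 3 + Z, so Z = 0.
A = 0 and Z = 0 is γ — a gamma ray.

gamma ray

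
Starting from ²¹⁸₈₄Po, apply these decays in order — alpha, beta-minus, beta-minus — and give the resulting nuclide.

Po-214

Start: (A, Z) = (218, 84).
After α: (214, 82).
After β⁻: (214, 83).
After β⁻: (214, 84).
Z = 84 is polonium.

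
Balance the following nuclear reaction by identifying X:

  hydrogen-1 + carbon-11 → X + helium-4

Conserve mass number: 1 + 11 = A + 4, so A = 8.
Conserve atomic number: 1 + 6 = Z + 2, so Z = 5.
Z = 5 is boron, so the species is boron-8.

B-8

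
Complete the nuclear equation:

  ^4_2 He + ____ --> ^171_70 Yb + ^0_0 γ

Conserve mass number: 4 + A = 171 + 0, so A = 167.
Conserve atomic number: 2 + Z = 70 + 0, so Z = 68.
Z = 68 is erbium, so the species is ^167_68 Er.

Er-167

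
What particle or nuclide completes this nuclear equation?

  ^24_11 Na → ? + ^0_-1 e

Mg-24

Conserve mass number: 24 = A + 0, so A = 24.
Conserve atomic number: 11 = Z − 1, so Z = 12.
Z = 12 is magnesium, so the species is ^24_12 Mg.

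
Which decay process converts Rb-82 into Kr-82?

ΔA = 82 − 82 = 0; ΔZ = 36 − 37 = -1.
A is unchanged and Z drops by 1 — a proton has become a neutron (β⁺ emission or electron capture).

beta-plus decay or electron capture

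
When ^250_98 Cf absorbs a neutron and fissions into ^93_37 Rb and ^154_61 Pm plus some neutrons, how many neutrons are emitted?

4

Conserve mass number: 251 = 93 + 154 + k, so k = 251 − 247 = 4.
Check atomic number: 98 = 37 + 61 + 0 = 98. ✓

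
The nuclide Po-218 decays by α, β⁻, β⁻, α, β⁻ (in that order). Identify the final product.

Bi-210

Start: (A, Z) = (218, 84).
After α: (214, 82).
After β⁻: (214, 83).
After β⁻: (214, 84).
After α: (210, 82).
After β⁻: (210, 83).
Z = 83 is bismuth.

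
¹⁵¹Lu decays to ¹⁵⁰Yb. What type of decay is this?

proton emission

ΔA = 150 − 151 = -1; ΔZ = 70 − 71 = -1.
A drops by 1 and Z drops by 1 — a proton was emitted.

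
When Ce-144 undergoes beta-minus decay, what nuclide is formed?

Beta-minus decay: mass number changes by +0, atomic number by +1.
A: 144 = 144; Z: 58 + 1 = 59.
Z = 59 is praseodymium, so the daughter is Pr-144.

Pr-144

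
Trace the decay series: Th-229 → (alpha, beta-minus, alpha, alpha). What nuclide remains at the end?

Start: (A, Z) = (229, 90).
After α: (225, 88).
After β⁻: (225, 89).
After α: (221, 87).
After α: (217, 85).
Z = 85 is astatine.

At-217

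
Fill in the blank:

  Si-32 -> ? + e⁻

Conserve mass number: 32 = A + 0, so A = 32.
Conserve atomic number: 14 = Z − 1, so Z = 15.
Z = 15 is phosphorus, so the species is P-32.

P-32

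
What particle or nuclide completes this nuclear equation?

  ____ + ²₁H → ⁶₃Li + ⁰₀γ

Conserve mass number: A + 2 = 6 + 0, so A = 4.
Conserve atomic number: Z + 1 = 3 + 0, so Z = 2.
A = 4 and Z = 2 is ⁴₂He — an alpha particle.

alpha particle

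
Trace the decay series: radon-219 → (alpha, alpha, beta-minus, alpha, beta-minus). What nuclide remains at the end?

Start: (A, Z) = (219, 86).
After α: (215, 84).
After α: (211, 82).
After β⁻: (211, 83).
After α: (207, 81).
After β⁻: (207, 82).
Z = 82 is lead.

Pb-207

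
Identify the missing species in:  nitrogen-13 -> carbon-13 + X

positron

Conserve mass number: 13 = 13 + A, so A = 0.
Conserve atomic number: 7 = 6 + Z, so Z = 1.
A = 0 and Z = 1 is e⁺ — a positron.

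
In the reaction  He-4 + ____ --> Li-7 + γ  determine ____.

Conserve mass number: 4 + A = 7 + 0, so A = 3.
Conserve atomic number: 2 + Z = 3 + 0, so Z = 1.
A = 3 and Z = 1 is H-3 — a triton.

triton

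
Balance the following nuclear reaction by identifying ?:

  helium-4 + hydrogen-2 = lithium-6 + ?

Conserve mass number: 4 + 2 = 6 + A, so A = 0.
Conserve atomic number: 2 + 1 = 3 + Z, so Z = 0.
A = 0 and Z = 0 is γ — a gamma ray.

gamma ray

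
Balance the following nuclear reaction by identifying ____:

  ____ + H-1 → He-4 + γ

Conserve mass number: A + 1 = 4 + 0, so A = 3.
Conserve atomic number: Z + 1 = 2 + 0, so Z = 1.
A = 3 and Z = 1 is H-3 — a triton.

triton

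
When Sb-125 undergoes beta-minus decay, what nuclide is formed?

Te-125

Beta-minus decay: mass number changes by +0, atomic number by +1.
A: 125 = 125; Z: 51 + 1 = 52.
Z = 52 is tellurium, so the daughter is Te-125.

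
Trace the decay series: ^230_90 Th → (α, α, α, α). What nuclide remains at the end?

Start: (A, Z) = (230, 90).
After α: (226, 88).
After α: (222, 86).
After α: (218, 84).
After α: (214, 82).
Z = 82 is lead.

Pb-214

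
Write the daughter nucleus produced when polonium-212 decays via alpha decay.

Alpha decay: mass number changes by -4, atomic number by -2.
A: 212 − 4 = 208; Z: 84 − 2 = 82.
Z = 82 is lead, so the daughter is lead-208.

Pb-208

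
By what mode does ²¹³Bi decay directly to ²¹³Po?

beta-minus decay

ΔA = 213 − 213 = 0; ΔZ = 84 − 83 = +1.
A is unchanged and Z rises by 1 — a neutron has become a proton (β⁻ decay).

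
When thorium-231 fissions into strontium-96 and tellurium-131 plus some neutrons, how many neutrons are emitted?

Conserve mass number: 231 = 96 + 131 + k, so k = 231 − 227 = 4.
Check atomic number: 90 = 38 + 52 + 0 = 90. ✓

4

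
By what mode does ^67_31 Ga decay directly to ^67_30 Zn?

beta-plus decay or electron capture

ΔA = 67 − 67 = 0; ΔZ = 30 − 31 = -1.
A is unchanged and Z drops by 1 — a proton has become a neutron (β⁺ emission or electron capture).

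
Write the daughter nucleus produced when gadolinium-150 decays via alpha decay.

Sm-146

Alpha decay: mass number changes by -4, atomic number by -2.
A: 150 − 4 = 146; Z: 64 − 2 = 62.
Z = 62 is samarium, so the daughter is samarium-146.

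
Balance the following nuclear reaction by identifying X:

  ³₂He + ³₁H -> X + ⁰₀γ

Li-6

Conserve mass number: 3 + 3 = A + 0, so A = 6.
Conserve atomic number: 2 + 1 = Z + 0, so Z = 3.
Z = 3 is lithium, so the species is ⁶₃Li.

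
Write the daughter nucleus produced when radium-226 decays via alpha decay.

Rn-222

Alpha decay: mass number changes by -4, atomic number by -2.
A: 226 − 4 = 222; Z: 88 − 2 = 86.
Z = 86 is radon, so the daughter is radon-222.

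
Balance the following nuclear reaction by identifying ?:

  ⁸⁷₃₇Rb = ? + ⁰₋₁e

Conserve mass number: 87 = A + 0, so A = 87.
Conserve atomic number: 37 = Z − 1, so Z = 38.
Z = 38 is strontium, so the species is ⁸⁷₃₈Sr.

Sr-87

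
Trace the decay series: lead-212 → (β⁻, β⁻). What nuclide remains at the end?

Start: (A, Z) = (212, 82).
After β⁻: (212, 83).
After β⁻: (212, 84).
Z = 84 is polonium.

Po-212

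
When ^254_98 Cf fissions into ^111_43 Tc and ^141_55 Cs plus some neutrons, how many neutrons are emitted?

2

Conserve mass number: 254 = 111 + 141 + k, so k = 254 − 252 = 2.
Check atomic number: 98 = 43 + 55 + 0 = 98. ✓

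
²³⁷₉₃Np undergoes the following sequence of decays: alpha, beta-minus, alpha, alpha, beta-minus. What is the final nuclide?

Start: (A, Z) = (237, 93).
After α: (233, 91).
After β⁻: (233, 92).
After α: (229, 90).
After α: (225, 88).
After β⁻: (225, 89).
Z = 89 is actinium.

Ac-225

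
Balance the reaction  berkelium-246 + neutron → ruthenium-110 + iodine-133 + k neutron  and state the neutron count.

4

Conserve mass number: 247 = 110 + 133 + k, so k = 247 − 243 = 4.
Check atomic number: 97 = 44 + 53 + 0 = 97. ✓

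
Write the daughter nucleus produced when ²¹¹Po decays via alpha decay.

Pb-207

Alpha decay: mass number changes by -4, atomic number by -2.
A: 211 − 4 = 207; Z: 84 − 2 = 82.
Z = 82 is lead, so the daughter is ²⁰⁷Pb.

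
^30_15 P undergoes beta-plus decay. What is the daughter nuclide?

Beta-plus decay: mass number changes by +0, atomic number by -1.
A: 30 = 30; Z: 15 − 1 = 14.
Z = 14 is silicon, so the daughter is ^30_14 Si.

Si-30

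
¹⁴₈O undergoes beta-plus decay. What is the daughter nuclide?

Beta-plus decay: mass number changes by +0, atomic number by -1.
A: 14 = 14; Z: 8 − 1 = 7.
Z = 7 is nitrogen, so the daughter is ¹⁴₇N.

N-14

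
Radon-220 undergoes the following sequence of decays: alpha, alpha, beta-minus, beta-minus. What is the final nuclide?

Start: (A, Z) = (220, 86).
After α: (216, 84).
After α: (212, 82).
After β⁻: (212, 83).
After β⁻: (212, 84).
Z = 84 is polonium.

Po-212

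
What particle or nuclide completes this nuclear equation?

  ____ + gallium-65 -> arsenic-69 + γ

alpha particle

Conserve mass number: A + 65 = 69 + 0, so A = 4.
Conserve atomic number: Z + 31 = 33 + 0, so Z = 2.
A = 4 and Z = 2 is helium-4 — an alpha particle.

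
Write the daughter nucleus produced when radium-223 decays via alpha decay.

Alpha decay: mass number changes by -4, atomic number by -2.
A: 223 − 4 = 219; Z: 88 − 2 = 86.
Z = 86 is radon, so the daughter is radon-219.

Rn-219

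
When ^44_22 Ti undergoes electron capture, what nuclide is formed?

Sc-44

Electron capture: mass number changes by +0, atomic number by -1.
A: 44 = 44; Z: 22 − 1 = 21.
Z = 21 is scandium, so the daughter is ^44_21 Sc.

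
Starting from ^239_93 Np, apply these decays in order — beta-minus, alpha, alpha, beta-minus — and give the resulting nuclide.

Start: (A, Z) = (239, 93).
After β⁻: (239, 94).
After α: (235, 92).
After α: (231, 90).
After β⁻: (231, 91).
Z = 91 is protactinium.

Pa-231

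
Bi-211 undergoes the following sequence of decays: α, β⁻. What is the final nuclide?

Start: (A, Z) = (211, 83).
After α: (207, 81).
After β⁻: (207, 82).
Z = 82 is lead.

Pb-207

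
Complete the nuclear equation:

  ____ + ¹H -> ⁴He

triton

Conserve mass number: A + 1 = 4, so A = 3.
Conserve atomic number: Z + 1 = 2, so Z = 1.
A = 3 and Z = 1 is ³H — a triton.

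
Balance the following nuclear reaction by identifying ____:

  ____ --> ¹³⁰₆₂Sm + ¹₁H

Eu-131

Conserve mass number: A = 130 + 1, so A = 131.
Conserve atomic number: Z = 62 + 1, so Z = 63.
Z = 63 is europium, so the species is ¹³¹₆₃Eu.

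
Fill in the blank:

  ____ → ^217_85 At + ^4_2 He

Conserve mass number: A = 217 + 4, so A = 221.
Conserve atomic number: Z = 85 + 2, so Z = 87.
Z = 87 is francium, so the species is ^221_87 Fr.

Fr-221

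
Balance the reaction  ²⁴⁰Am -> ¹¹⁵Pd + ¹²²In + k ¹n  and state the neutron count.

3

Conserve mass number: 240 = 115 + 122 + k, so k = 240 − 237 = 3.
Check atomic number: 95 = 46 + 49 + 0 = 95. ✓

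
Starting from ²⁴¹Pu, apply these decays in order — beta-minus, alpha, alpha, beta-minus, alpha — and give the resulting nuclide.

Start: (A, Z) = (241, 94).
After β⁻: (241, 95).
After α: (237, 93).
After α: (233, 91).
After β⁻: (233, 92).
After α: (229, 90).
Z = 90 is thorium.

Th-229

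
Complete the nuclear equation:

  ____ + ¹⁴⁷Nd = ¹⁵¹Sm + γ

Conserve mass number: A + 147 = 151 + 0, so A = 4.
Conserve atomic number: Z + 60 = 62 + 0, so Z = 2.
A = 4 and Z = 2 is ⁴He — an alpha particle.

alpha particle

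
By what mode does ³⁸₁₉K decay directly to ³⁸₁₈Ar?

ΔA = 38 − 38 = 0; ΔZ = 18 − 19 = -1.
A is unchanged and Z drops by 1 — a proton has become a neutron (β⁺ emission or electron capture).

beta-plus decay or electron capture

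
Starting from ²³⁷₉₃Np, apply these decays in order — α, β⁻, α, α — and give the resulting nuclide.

Ra-225

Start: (A, Z) = (237, 93).
After α: (233, 91).
After β⁻: (233, 92).
After α: (229, 90).
After α: (225, 88).
Z = 88 is radium.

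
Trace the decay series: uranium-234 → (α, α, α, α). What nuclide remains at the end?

Start: (A, Z) = (234, 92).
After α: (230, 90).
After α: (226, 88).
After α: (222, 86).
After α: (218, 84).
Z = 84 is polonium.

Po-218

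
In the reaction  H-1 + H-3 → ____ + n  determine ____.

Conserve mass number: 1 + 3 = A + 1, so A = 3.
Conserve atomic number: 1 + 1 = Z + 0, so Z = 2.
Z = 2 is helium, so the species is He-3.

He-3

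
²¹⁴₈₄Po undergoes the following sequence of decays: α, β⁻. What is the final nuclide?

Start: (A, Z) = (214, 84).
After α: (210, 82).
After β⁻: (210, 83).
Z = 83 is bismuth.

Bi-210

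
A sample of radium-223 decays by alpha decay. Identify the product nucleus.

Rn-219

Alpha decay: mass number changes by -4, atomic number by -2.
A: 223 − 4 = 219; Z: 88 − 2 = 86.
Z = 86 is radon, so the daughter is radon-219.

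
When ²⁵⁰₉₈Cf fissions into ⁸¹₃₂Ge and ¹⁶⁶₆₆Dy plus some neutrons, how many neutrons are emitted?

Conserve mass number: 250 = 81 + 166 + k, so k = 250 − 247 = 3.
Check atomic number: 98 = 32 + 66 + 0 = 98. ✓

3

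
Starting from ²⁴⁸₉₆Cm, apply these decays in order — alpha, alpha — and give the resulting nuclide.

U-240

Start: (A, Z) = (248, 96).
After α: (244, 94).
After α: (240, 92).
Z = 92 is uranium.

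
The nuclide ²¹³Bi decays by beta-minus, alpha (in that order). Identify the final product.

Pb-209

Start: (A, Z) = (213, 83).
After β⁻: (213, 84).
After α: (209, 82).
Z = 82 is lead.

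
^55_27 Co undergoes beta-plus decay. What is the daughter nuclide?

Beta-plus decay: mass number changes by +0, atomic number by -1.
A: 55 = 55; Z: 27 − 1 = 26.
Z = 26 is iron, so the daughter is ^55_26 Fe.

Fe-55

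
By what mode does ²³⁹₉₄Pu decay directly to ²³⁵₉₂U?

ΔA = 235 − 239 = -4; ΔZ = 92 − 94 = -2.
A drops by 4 and Z drops by 2 — the signature of alpha emission.

alpha decay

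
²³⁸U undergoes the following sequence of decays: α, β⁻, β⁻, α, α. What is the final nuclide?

Start: (A, Z) = (238, 92).
After α: (234, 90).
After β⁻: (234, 91).
After β⁻: (234, 92).
After α: (230, 90).
After α: (226, 88).
Z = 88 is radium.

Ra-226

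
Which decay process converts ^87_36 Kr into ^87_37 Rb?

beta-minus decay

ΔA = 87 − 87 = 0; ΔZ = 37 − 36 = +1.
A is unchanged and Z rises by 1 — a neutron has become a proton (β⁻ decay).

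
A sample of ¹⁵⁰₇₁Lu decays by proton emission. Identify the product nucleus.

Yb-149

Proton emission: mass number changes by -1, atomic number by -1.
A: 150 − 1 = 149; Z: 71 − 1 = 70.
Z = 70 is ytterbium, so the daughter is ¹⁴⁹₇₀Yb.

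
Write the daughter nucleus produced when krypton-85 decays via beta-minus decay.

Beta-minus decay: mass number changes by +0, atomic number by +1.
A: 85 = 85; Z: 36 + 1 = 37.
Z = 37 is rubidium, so the daughter is rubidium-85.

Rb-85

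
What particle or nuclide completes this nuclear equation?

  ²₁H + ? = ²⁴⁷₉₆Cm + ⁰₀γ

Am-245

Conserve mass number: 2 + A = 247 + 0, so A = 245.
Conserve atomic number: 1 + Z = 96 + 0, so Z = 95.
Z = 95 is americium, so the species is ²⁴⁵₉₅Am.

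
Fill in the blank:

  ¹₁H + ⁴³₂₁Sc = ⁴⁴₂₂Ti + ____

Conserve mass number: 1 + 43 = 44 + A, so A = 0.
Conserve atomic number: 1 + 21 = 22 + Z, so Z = 0.
A = 0 and Z = 0 is ⁰₀γ — a gamma ray.

gamma ray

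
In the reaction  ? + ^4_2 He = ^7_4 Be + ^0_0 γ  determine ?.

Conserve mass number: A + 4 = 7 + 0, so A = 3.
Conserve atomic number: Z + 2 = 4 + 0, so Z = 2.
Z = 2 is helium, so the species is ^3_2 He.

He-3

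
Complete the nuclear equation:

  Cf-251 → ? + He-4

Cm-247

Conserve mass number: 251 = A + 4, so A = 247.
Conserve atomic number: 98 = Z + 2, so Z = 96.
Z = 96 is curium, so the species is Cm-247.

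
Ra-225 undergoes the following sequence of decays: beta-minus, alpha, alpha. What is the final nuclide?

At-217

Start: (A, Z) = (225, 88).
After β⁻: (225, 89).
After α: (221, 87).
After α: (217, 85).
Z = 85 is astatine.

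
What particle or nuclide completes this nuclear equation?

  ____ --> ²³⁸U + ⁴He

Conserve mass number: A = 238 + 4, so A = 242.
Conserve atomic number: Z = 92 + 2, so Z = 94.
Z = 94 is plutonium, so the species is ²⁴²Pu.

Pu-242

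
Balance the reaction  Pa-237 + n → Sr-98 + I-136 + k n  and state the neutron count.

Conserve mass number: 238 = 98 + 136 + k, so k = 238 − 234 = 4.
Check atomic number: 91 = 38 + 53 + 0 = 91. ✓

4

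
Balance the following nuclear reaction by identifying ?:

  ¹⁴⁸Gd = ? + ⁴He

Sm-144

Conserve mass number: 148 = A + 4, so A = 144.
Conserve atomic number: 64 = Z + 2, so Z = 62.
Z = 62 is samarium, so the species is ¹⁴⁴Sm.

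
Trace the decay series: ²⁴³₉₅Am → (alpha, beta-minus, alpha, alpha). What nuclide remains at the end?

Start: (A, Z) = (243, 95).
After α: (239, 93).
After β⁻: (239, 94).
After α: (235, 92).
After α: (231, 90).
Z = 90 is thorium.

Th-231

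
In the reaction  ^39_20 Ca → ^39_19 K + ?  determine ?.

positron

Conserve mass number: 39 = 39 + A, so A = 0.
Conserve atomic number: 20 = 19 + Z, so Z = 1.
A = 0 and Z = 1 is ^0_1 e — a positron.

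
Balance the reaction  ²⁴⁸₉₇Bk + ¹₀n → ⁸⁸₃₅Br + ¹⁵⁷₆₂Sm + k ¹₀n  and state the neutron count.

4

Conserve mass number: 249 = 88 + 157 + k, so k = 249 − 245 = 4.
Check atomic number: 97 = 35 + 62 + 0 = 97. ✓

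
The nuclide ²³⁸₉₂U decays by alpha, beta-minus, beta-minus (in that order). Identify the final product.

U-234

Start: (A, Z) = (238, 92).
After α: (234, 90).
After β⁻: (234, 91).
After β⁻: (234, 92).
Z = 92 is uranium.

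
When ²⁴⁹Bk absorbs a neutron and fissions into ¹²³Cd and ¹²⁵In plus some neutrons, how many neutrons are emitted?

2

Conserve mass number: 250 = 123 + 125 + k, so k = 250 − 248 = 2.
Check atomic number: 97 = 48 + 49 + 0 = 97. ✓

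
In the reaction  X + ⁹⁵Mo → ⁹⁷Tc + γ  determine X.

deuteron

Conserve mass number: A + 95 = 97 + 0, so A = 2.
Conserve atomic number: Z + 42 = 43 + 0, so Z = 1.
A = 2 and Z = 1 is ²H — a deuteron.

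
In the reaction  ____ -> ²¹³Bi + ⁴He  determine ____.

Conserve mass number: A = 213 + 4, so A = 217.
Conserve atomic number: Z = 83 + 2, so Z = 85.
Z = 85 is astatine, so the species is ²¹⁷At.

At-217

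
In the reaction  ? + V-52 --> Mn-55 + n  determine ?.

Conserve mass number: A + 52 = 55 + 1, so A = 4.
Conserve atomic number: Z + 23 = 25 + 0, so Z = 2.
A = 4 and Z = 2 is He-4 — an alpha particle.

alpha particle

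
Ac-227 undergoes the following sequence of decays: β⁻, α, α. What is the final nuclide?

Rn-219

Start: (A, Z) = (227, 89).
After β⁻: (227, 90).
After α: (223, 88).
After α: (219, 86).
Z = 86 is radon.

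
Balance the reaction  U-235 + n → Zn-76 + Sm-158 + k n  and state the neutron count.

2

Conserve mass number: 236 = 76 + 158 + k, so k = 236 − 234 = 2.
Check atomic number: 92 = 30 + 62 + 0 = 92. ✓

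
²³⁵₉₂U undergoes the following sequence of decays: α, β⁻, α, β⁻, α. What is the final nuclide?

Start: (A, Z) = (235, 92).
After α: (231, 90).
After β⁻: (231, 91).
After α: (227, 89).
After β⁻: (227, 90).
After α: (223, 88).
Z = 88 is radium.

Ra-223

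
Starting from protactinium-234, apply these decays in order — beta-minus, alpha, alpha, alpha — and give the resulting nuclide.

Rn-222

Start: (A, Z) = (234, 91).
After β⁻: (234, 92).
After α: (230, 90).
After α: (226, 88).
After α: (222, 86).
Z = 86 is radon.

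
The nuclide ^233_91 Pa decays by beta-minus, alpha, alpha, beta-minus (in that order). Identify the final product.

Start: (A, Z) = (233, 91).
After β⁻: (233, 92).
After α: (229, 90).
After α: (225, 88).
After β⁻: (225, 89).
Z = 89 is actinium.

Ac-225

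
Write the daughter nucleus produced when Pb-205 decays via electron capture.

Tl-205

Electron capture: mass number changes by +0, atomic number by -1.
A: 205 = 205; Z: 82 − 1 = 81.
Z = 81 is thallium, so the daughter is Tl-205.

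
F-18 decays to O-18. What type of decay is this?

ΔA = 18 − 18 = 0; ΔZ = 8 − 9 = -1.
A is unchanged and Z drops by 1 — a proton has become a neutron (β⁺ emission or electron capture).

beta-plus decay or electron capture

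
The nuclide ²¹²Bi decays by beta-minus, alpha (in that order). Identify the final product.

Start: (A, Z) = (212, 83).
After β⁻: (212, 84).
After α: (208, 82).
Z = 82 is lead.

Pb-208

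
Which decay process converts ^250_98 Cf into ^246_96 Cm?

alpha decay

ΔA = 246 − 250 = -4; ΔZ = 96 − 98 = -2.
A drops by 4 and Z drops by 2 — the signature of alpha emission.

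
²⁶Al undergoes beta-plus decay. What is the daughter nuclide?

Mg-26

Beta-plus decay: mass number changes by +0, atomic number by -1.
A: 26 = 26; Z: 13 − 1 = 12.
Z = 12 is magnesium, so the daughter is ²⁶Mg.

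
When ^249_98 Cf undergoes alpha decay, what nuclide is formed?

Alpha decay: mass number changes by -4, atomic number by -2.
A: 249 − 4 = 245; Z: 98 − 2 = 96.
Z = 96 is curium, so the daughter is ^245_96 Cm.

Cm-245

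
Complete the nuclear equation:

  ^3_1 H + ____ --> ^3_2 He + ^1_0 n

Conserve mass number: 3 + A = 3 + 1, so A = 1.
Conserve atomic number: 1 + Z = 2 + 0, so Z = 1.
A = 1 and Z = 1 is ^1_1 H — a proton.

proton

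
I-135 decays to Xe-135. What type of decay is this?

beta-minus decay

ΔA = 135 − 135 = 0; ΔZ = 54 − 53 = +1.
A is unchanged and Z rises by 1 — a neutron has become a proton (β⁻ decay).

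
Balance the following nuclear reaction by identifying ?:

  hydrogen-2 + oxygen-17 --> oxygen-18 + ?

proton

Conserve mass number: 2 + 17 = 18 + A, so A = 1.
Conserve atomic number: 1 + 8 = 8 + Z, so Z = 1.
A = 1 and Z = 1 is hydrogen-1 — a proton.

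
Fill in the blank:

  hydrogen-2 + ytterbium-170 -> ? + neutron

Lu-171

Conserve mass number: 2 + 170 = A + 1, so A = 171.
Conserve atomic number: 1 + 70 = Z + 0, so Z = 71.
Z = 71 is lutetium, so the species is lutetium-171.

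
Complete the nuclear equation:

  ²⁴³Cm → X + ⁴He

Pu-239

Conserve mass number: 243 = A + 4, so A = 239.
Conserve atomic number: 96 = Z + 2, so Z = 94.
Z = 94 is plutonium, so the species is ²³⁹Pu.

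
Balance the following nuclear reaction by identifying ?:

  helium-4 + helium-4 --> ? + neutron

Be-7

Conserve mass number: 4 + 4 = A + 1, so A = 7.
Conserve atomic number: 2 + 2 = Z + 0, so Z = 4.
Z = 4 is beryllium, so the species is beryllium-7.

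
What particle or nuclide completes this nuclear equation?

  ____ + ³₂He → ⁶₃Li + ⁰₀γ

Conserve mass number: A + 3 = 6 + 0, so A = 3.
Conserve atomic number: Z + 2 = 3 + 0, so Z = 1.
A = 3 and Z = 1 is ³₁H — a triton.

triton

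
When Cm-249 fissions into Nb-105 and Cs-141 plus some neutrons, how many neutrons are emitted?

Conserve mass number: 249 = 105 + 141 + k, so k = 249 − 246 = 3.
Check atomic number: 96 = 41 + 55 + 0 = 96. ✓

3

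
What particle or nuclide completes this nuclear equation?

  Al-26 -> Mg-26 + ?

positron

Conserve mass number: 26 = 26 + A, so A = 0.
Conserve atomic number: 13 = 12 + Z, so Z = 1.
A = 0 and Z = 1 is e⁺ — a positron.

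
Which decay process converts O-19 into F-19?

beta-minus decay

ΔA = 19 − 19 = 0; ΔZ = 9 − 8 = +1.
A is unchanged and Z rises by 1 — a neutron has become a proton (β⁻ decay).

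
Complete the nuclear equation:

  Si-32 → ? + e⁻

Conserve mass number: 32 = A + 0, so A = 32.
Conserve atomic number: 14 = Z − 1, so Z = 15.
Z = 15 is phosphorus, so the species is P-32.

P-32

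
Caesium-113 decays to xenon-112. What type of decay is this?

proton emission

ΔA = 112 − 113 = -1; ΔZ = 54 − 55 = -1.
A drops by 1 and Z drops by 1 — a proton was emitted.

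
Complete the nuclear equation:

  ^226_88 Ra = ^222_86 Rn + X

Conserve mass number: 226 = 222 + A, so A = 4.
Conserve atomic number: 88 = 86 + Z, so Z = 2.
A = 4 and Z = 2 is ^4_2 He — an alpha particle.

alpha particle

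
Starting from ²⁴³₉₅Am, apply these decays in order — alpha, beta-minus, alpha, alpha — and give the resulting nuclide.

Th-231

Start: (A, Z) = (243, 95).
After α: (239, 93).
After β⁻: (239, 94).
After α: (235, 92).
After α: (231, 90).
Z = 90 is thorium.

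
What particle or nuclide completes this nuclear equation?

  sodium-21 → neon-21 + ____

Conserve mass number: 21 = 21 + A, so A = 0.
Conserve atomic number: 11 = 10 + Z, so Z = 1.
A = 0 and Z = 1 is e⁺ — a positron.

positron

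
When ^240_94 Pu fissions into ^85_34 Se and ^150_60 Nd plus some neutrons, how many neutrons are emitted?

Conserve mass number: 240 = 85 + 150 + k, so k = 240 − 235 = 5.
Check atomic number: 94 = 34 + 60 + 0 = 94. ✓

5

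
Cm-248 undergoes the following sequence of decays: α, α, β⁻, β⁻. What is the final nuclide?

Pu-240

Start: (A, Z) = (248, 96).
After α: (244, 94).
After α: (240, 92).
After β⁻: (240, 93).
After β⁻: (240, 94).
Z = 94 is plutonium.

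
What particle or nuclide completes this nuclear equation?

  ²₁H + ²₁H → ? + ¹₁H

Conserve mass number: 2 + 2 = A + 1, so A = 3.
Conserve atomic number: 1 + 1 = Z + 1, so Z = 1.
A = 3 and Z = 1 is ³₁H — a triton.

H-3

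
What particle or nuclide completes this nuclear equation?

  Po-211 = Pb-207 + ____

Conserve mass number: 211 = 207 + A, so A = 4.
Conserve atomic number: 84 = 82 + Z, so Z = 2.
A = 4 and Z = 2 is He-4 — an alpha particle.

alpha particle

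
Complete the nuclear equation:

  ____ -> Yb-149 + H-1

Conserve mass number: A = 149 + 1, so A = 150.
Conserve atomic number: Z = 70 + 1, so Z = 71.
Z = 71 is lutetium, so the species is Lu-150.

Lu-150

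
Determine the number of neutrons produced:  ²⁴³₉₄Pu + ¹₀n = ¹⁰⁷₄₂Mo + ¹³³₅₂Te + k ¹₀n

4

Conserve mass number: 244 = 107 + 133 + k, so k = 244 − 240 = 4.
Check atomic number: 94 = 42 + 52 + 0 = 94. ✓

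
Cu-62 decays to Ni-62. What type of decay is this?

beta-plus decay or electron capture

ΔA = 62 − 62 = 0; ΔZ = 28 − 29 = -1.
A is unchanged and Z drops by 1 — a proton has become a neutron (β⁺ emission or electron capture).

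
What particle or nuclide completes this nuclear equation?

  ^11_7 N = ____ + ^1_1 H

Conserve mass number: 11 = A + 1, so A = 10.
Conserve atomic number: 7 = Z + 1, so Z = 6.
Z = 6 is carbon, so the species is ^10_6 C.

C-10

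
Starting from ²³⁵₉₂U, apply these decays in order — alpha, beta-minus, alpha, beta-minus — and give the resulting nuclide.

Start: (A, Z) = (235, 92).
After α: (231, 90).
After β⁻: (231, 91).
After α: (227, 89).
After β⁻: (227, 90).
Z = 90 is thorium.

Th-227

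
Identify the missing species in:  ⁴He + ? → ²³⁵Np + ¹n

Conserve mass number: 4 + A = 235 + 1, so A = 232.
Conserve atomic number: 2 + Z = 93 + 0, so Z = 91.
Z = 91 is protactinium, so the species is ²³²Pa.

Pa-232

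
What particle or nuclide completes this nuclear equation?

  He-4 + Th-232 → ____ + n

Conserve mass number: 4 + 232 = A + 1, so A = 235.
Conserve atomic number: 2 + 90 = Z + 0, so Z = 92.
Z = 92 is uranium, so the species is U-235.

U-235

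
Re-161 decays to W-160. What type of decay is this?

proton emission

ΔA = 160 − 161 = -1; ΔZ = 74 − 75 = -1.
A drops by 1 and Z drops by 1 — a proton was emitted.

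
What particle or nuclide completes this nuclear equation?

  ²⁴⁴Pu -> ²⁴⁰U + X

Conserve mass number: 244 = 240 + A, so A = 4.
Conserve atomic number: 94 = 92 + Z, so Z = 2.
A = 4 and Z = 2 is ⁴He — an alpha particle.

alpha particle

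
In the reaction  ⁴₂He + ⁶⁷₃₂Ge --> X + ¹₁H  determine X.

As-70

Conserve mass number: 4 + 67 = A + 1, so A = 70.
Conserve atomic number: 2 + 32 = Z + 1, so Z = 33.
Z = 33 is arsenic, so the species is ⁷⁰₃₃As.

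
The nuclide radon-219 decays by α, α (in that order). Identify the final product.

Pb-211

Start: (A, Z) = (219, 86).
After α: (215, 84).
After α: (211, 82).
Z = 82 is lead.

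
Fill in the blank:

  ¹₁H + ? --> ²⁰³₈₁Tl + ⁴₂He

Conserve mass number: 1 + A = 203 + 4, so A = 206.
Conserve atomic number: 1 + Z = 81 + 2, so Z = 82.
Z = 82 is lead, so the species is ²⁰⁶₈₂Pb.

Pb-206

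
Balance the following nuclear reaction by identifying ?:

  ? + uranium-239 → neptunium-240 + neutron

deuteron

Conserve mass number: A + 239 = 240 + 1, so A = 2.
Conserve atomic number: Z + 92 = 93 + 0, so Z = 1.
A = 2 and Z = 1 is hydrogen-2 — a deuteron.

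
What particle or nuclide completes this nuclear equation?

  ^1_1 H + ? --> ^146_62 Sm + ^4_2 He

Conserve mass number: 1 + A = 146 + 4, so A = 149.
Conserve atomic number: 1 + Z = 62 + 2, so Z = 63.
Z = 63 is europium, so the species is ^149_63 Eu.

Eu-149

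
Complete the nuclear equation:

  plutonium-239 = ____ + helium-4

U-235

Conserve mass number: 239 = A + 4, so A = 235.
Conserve atomic number: 94 = Z + 2, so Z = 92.
Z = 92 is uranium, so the species is uranium-235.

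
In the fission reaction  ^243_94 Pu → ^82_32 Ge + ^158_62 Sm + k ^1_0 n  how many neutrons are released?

Conserve mass number: 243 = 82 + 158 + k, so k = 243 − 240 = 3.
Check atomic number: 94 = 32 + 62 + 0 = 94. ✓

3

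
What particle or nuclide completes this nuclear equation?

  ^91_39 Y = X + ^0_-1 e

Zr-91

Conserve mass number: 91 = A + 0, so A = 91.
Conserve atomic number: 39 = Z − 1, so Z = 40.
Z = 40 is zirconium, so the species is ^91_40 Zr.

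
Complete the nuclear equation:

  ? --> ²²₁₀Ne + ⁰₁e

Conserve mass number: A = 22 + 0, so A = 22.
Conserve atomic number: Z = 10 + 1, so Z = 11.
Z = 11 is sodium, so the species is ²²₁₁Na.

Na-22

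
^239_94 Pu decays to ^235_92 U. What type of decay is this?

alpha decay

ΔA = 235 − 239 = -4; ΔZ = 92 − 94 = -2.
A drops by 4 and Z drops by 2 — the signature of alpha emission.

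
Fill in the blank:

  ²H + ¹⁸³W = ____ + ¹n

Conserve mass number: 2 + 183 = A + 1, so A = 184.
Conserve atomic number: 1 + 74 = Z + 0, so Z = 75.
Z = 75 is rhenium, so the species is ¹⁸⁴Re.

Re-184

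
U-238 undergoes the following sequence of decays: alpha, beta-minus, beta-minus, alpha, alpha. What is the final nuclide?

Ra-226

Start: (A, Z) = (238, 92).
After α: (234, 90).
After β⁻: (234, 91).
After β⁻: (234, 92).
After α: (230, 90).
After α: (226, 88).
Z = 88 is radium.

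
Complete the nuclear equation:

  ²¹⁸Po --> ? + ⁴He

Conserve mass number: 218 = A + 4, so A = 214.
Conserve atomic number: 84 = Z + 2, so Z = 82.
Z = 82 is lead, so the species is ²¹⁴Pb.

Pb-214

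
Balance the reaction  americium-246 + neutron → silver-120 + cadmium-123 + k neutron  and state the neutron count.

4

Conserve mass number: 247 = 120 + 123 + k, so k = 247 − 243 = 4.
Check atomic number: 95 = 47 + 48 + 0 = 95. ✓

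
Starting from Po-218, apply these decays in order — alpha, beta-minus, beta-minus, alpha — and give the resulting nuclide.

Start: (A, Z) = (218, 84).
After α: (214, 82).
After β⁻: (214, 83).
After β⁻: (214, 84).
After α: (210, 82).
Z = 82 is lead.

Pb-210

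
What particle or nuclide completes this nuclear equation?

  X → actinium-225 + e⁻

Conserve mass number: A = 225 + 0, so A = 225.
Conserve atomic number: Z = 89 − 1, so Z = 88.
Z = 88 is radium, so the species is radium-225.

Ra-225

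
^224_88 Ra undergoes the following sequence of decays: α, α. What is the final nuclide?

Po-216

Start: (A, Z) = (224, 88).
After α: (220, 86).
After α: (216, 84).
Z = 84 is polonium.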